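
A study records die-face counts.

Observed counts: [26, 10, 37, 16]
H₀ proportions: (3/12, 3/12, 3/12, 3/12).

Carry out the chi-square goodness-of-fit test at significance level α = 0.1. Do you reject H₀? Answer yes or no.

reject H₀: yes

n = 89; E_i = n·p_i = [22.25, 22.25, 22.25, 22.25]
χ² = (26−22.25)²/22.25 + (10−22.25)²/22.25 + (37−22.25)²/22.25 + (16−22.25)²/22.25 = 18.9101
df = 3
p-value (upper-tail) = 0.00029
At α=0.1: p < α → reject H₀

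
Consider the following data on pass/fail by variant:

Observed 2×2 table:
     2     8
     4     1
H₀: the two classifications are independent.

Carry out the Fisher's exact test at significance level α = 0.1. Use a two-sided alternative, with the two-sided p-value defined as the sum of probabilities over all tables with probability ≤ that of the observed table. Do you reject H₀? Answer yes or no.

reject H₀: yes

Margins: r₁=10, r₂=5, c₁=6, c₂=9, n=15
p_obs = C(10,2)·C(5,4)/C(15,6); sum pmf over tables with pmf ≤ p_obs
p-value (two-sided) = 0.08891
At α=0.1: p < α → reject H₀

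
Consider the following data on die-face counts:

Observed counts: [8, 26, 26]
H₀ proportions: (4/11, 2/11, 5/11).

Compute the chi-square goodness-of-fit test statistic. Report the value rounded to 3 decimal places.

n = 60; E_i = n·p_i = [21.82, 10.91, 27.27]
χ² = (8−21.82)²/21.82 + (26−10.91)²/10.91 + (26−27.27)²/27.27 = 29.6867
df = 2

test statistic = 29.687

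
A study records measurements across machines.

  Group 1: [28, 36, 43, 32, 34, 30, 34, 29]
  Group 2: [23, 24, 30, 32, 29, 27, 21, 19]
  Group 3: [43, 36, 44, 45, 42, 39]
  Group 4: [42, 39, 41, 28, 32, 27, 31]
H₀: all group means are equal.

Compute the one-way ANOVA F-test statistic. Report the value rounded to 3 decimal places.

test statistic = 12.181

Group means [33.25, 25.62, 41.50, 34.29], grand mean 33.103
SSB = Σnᵢ(x̄ᵢ−x̄)² = 880.386; SSW = ΣΣ(x−x̄ᵢ)² = 602.304
MSB = 880.386/3 = 293.4620; MSW = 602.304/25 = 24.0921
F = MSB/MSW = 12.1808
df = (3, 25)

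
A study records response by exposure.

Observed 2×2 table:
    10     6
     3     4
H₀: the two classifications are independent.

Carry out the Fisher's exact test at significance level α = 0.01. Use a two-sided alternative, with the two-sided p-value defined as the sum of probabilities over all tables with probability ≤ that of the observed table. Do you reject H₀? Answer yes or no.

reject H₀: no

Margins: r₁=16, r₂=7, c₁=13, c₂=10, n=23
p_obs = C(16,10)·C(7,3)/C(23,13); sum pmf over tables with pmf ≤ p_obs
p-value (two-sided) = 0.65002
At α=0.01: p ≥ α → fail to reject H₀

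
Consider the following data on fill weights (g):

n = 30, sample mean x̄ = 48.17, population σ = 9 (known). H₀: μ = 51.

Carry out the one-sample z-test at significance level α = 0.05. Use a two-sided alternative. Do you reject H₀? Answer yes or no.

reject H₀: no

SE = σ/√n = 9/√30 = 1.6432
z = (x̄−μ₀)/SE = (48.17−51)/1.6432 = -1.7223
p-value (two-sided) = 0.08502
At α=0.05: p ≥ α → fail to reject H₀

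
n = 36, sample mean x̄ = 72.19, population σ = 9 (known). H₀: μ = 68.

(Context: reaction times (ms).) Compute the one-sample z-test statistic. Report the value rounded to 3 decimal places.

SE = σ/√n = 9/√36 = 1.5000
z = (x̄−μ₀)/SE = (72.19−68)/1.5000 = 2.7933

test statistic = 2.793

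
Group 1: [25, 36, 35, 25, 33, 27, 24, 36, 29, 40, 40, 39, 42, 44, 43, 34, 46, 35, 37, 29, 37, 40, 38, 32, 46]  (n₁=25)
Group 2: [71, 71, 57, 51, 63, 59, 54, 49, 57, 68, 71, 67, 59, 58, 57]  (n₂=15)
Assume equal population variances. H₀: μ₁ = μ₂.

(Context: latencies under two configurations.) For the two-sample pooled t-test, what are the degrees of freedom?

degrees of freedom = 38

df = n₁ + n₂ − 2 = 25 + 15 − 2 = 38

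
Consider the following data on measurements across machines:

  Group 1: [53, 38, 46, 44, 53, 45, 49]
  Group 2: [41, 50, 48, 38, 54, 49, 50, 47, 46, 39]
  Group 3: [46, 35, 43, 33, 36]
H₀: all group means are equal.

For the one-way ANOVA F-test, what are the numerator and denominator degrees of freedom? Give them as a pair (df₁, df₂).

k = 3 groups, N = 22 total
df = (k−1, N−k) = (3−1, 22−3) = (2, 19)

degrees of freedom = [2, 19]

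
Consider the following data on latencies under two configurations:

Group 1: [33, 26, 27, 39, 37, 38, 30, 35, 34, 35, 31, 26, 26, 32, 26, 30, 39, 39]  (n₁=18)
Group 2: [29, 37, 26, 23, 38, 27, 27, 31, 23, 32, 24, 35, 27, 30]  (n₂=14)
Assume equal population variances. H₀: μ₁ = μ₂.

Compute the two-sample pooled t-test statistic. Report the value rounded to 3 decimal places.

x̄₁=32.389, s₁=4.889, n₁=18
x̄₂=29.214, s₂=4.902, n₂=14
s_p² = [17·4.889² + 13·4.902²]/30 = 23.9545
SE = √(s_p²·(1/18+1/14)) = 1.7441
t = (32.389−29.214)/1.7441 = 1.8202
df = 30

test statistic = 1.820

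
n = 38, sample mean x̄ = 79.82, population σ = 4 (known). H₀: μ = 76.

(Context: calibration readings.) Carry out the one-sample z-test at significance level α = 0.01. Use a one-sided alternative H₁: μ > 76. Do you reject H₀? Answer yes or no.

SE = σ/√n = 4/√38 = 0.6489
z = (x̄−μ₀)/SE = (79.82−76)/0.6489 = 5.8870
p-value (one-sided, H₁ greater) = 0.00000
At α=0.01: p < α → reject H₀

reject H₀: yes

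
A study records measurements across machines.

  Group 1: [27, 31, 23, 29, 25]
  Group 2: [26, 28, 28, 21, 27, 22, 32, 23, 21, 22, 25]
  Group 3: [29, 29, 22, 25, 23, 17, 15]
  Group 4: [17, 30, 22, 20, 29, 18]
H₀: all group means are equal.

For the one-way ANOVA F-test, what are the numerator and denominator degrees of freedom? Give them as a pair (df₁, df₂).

degrees of freedom = [3, 25]

k = 4 groups, N = 29 total
df = (k−1, N−k) = (4−1, 29−4) = (3, 25)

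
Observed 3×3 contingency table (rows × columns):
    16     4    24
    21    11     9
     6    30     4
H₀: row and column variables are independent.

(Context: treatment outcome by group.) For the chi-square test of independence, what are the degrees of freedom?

df = (r−1)(c−1) = (3−1)·(3−1) = 4

degrees of freedom = 4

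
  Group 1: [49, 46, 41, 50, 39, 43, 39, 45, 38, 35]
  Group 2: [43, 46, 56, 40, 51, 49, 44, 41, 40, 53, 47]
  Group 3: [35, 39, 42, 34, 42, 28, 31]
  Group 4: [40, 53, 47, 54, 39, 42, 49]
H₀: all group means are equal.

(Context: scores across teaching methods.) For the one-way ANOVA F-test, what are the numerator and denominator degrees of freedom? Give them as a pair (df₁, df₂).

k = 4 groups, N = 35 total
df = (k−1, N−k) = (4−1, 35−4) = (3, 31)

degrees of freedom = [3, 31]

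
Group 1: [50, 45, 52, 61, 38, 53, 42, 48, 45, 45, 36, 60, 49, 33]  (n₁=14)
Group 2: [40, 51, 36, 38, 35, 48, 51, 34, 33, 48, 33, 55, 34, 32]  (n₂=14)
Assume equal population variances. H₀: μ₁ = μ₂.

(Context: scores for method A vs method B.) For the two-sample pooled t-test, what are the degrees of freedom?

df = n₁ + n₂ − 2 = 14 + 14 − 2 = 26

degrees of freedom = 26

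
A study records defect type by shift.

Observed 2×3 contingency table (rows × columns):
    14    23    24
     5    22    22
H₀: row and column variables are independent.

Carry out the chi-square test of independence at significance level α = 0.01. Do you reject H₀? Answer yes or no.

reject H₀: no

Row totals [61, 49], col totals [19, 45, 46], n=110
χ² = (14−10.54)²/10.54 + (23−24.95)²/24.95 + (24−25.51)²/25.51 + (5−8.46)²/8.46 + (22−20.05)²/20.05 + (22−20.49)²/20.49 = 3.1001
df = 2
p-value (upper-tail) = 0.21223
At α=0.01: p ≥ α → fail to reject H₀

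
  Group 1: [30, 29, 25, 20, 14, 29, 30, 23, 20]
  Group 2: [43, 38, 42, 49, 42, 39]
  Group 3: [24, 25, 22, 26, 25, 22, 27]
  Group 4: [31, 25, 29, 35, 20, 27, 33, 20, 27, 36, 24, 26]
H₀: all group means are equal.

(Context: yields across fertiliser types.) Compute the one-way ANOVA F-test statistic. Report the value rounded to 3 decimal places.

test statistic = 21.150

Group means [24.44, 42.17, 24.43, 27.75], grand mean 28.735
SSB = Σnᵢ(x̄ᵢ−x̄)² = 1389.598; SSW = ΣΣ(x−x̄ᵢ)² = 657.020
MSB = 1389.598/3 = 463.1993; MSW = 657.020/30 = 21.9007
F = MSB/MSW = 21.1500
df = (3, 30)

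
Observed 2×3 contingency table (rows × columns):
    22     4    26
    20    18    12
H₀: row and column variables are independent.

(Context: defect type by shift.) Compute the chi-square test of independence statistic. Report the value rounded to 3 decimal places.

Row totals [52, 50], col totals [42, 22, 38], n=102
χ² = (22−21.41)²/21.41 + (4−11.22)²/11.22 + (26−19.37)²/19.37 + (20−20.59)²/20.59 + (18−10.78)²/10.78 + (12−18.63)²/18.63 = 14.1284
df = 2

test statistic = 14.128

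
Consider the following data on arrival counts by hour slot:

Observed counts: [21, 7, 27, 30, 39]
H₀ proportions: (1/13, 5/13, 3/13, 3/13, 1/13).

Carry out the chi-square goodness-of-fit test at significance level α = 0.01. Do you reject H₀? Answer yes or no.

reject H₀: yes

n = 124; E_i = n·p_i = [9.54, 47.69, 28.62, 28.62, 9.54]
χ² = (21−9.54)²/9.54 + (7−47.69)²/47.69 + (27−28.62)²/28.62 + (30−28.62)²/28.62 + (39−9.54)²/9.54 = 139.6484
df = 4
p-value (upper-tail) = 0.00000
At α=0.01: p < α → reject H₀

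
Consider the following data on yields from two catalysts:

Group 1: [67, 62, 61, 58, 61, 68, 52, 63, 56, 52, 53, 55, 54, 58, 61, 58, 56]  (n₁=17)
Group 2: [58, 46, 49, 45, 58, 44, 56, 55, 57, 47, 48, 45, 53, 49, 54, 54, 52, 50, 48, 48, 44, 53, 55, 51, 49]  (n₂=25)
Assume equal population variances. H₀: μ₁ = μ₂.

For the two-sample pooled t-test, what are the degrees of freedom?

degrees of freedom = 40

df = n₁ + n₂ − 2 = 17 + 25 − 2 = 40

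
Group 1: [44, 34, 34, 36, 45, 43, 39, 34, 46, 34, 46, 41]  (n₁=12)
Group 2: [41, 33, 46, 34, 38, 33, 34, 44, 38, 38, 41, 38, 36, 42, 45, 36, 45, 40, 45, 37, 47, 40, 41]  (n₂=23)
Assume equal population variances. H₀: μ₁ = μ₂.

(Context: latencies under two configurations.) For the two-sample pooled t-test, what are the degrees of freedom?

df = n₁ + n₂ − 2 = 12 + 23 − 2 = 33

degrees of freedom = 33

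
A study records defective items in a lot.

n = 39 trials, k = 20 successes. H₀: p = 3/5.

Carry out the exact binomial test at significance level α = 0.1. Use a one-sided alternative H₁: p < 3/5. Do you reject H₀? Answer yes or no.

Exact binomial: n=39, k=20, p₀=3/5=0.6000
P(X≤20) from Σ C(n,i)·p₀^i·(1−p₀)^(n−i)
p-value (one-sided, H₁ less) = 0.17133
At α=0.1: p ≥ α → fail to reject H₀

reject H₀: no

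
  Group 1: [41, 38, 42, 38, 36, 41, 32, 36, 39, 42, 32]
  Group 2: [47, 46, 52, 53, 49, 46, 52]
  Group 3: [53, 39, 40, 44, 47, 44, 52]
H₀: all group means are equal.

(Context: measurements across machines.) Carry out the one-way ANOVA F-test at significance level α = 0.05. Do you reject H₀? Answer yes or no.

reject H₀: yes

Group means [37.91, 49.29, 45.57], grand mean 43.240
SSB = Σnᵢ(x̄ᵢ−x̄)² = 606.508; SSW = ΣΣ(x−x̄ᵢ)² = 364.052
MSB = 606.508/2 = 303.2540; MSW = 364.052/22 = 16.5478
F = MSB/MSW = 18.3259
df = (2, 22)
p-value (upper-tail) = 0.00002
At α=0.05: p < α → reject H₀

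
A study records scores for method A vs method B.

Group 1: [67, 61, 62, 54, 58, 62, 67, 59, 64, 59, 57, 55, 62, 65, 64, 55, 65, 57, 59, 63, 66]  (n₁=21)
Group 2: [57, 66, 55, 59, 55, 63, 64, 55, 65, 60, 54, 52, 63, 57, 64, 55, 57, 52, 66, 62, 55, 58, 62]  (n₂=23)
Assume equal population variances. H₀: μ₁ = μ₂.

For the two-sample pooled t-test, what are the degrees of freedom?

degrees of freedom = 42

df = n₁ + n₂ − 2 = 21 + 23 − 2 = 42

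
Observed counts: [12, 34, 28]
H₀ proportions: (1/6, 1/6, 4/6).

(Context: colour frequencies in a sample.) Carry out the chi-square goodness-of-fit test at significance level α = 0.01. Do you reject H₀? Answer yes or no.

n = 74; E_i = n·p_i = [12.33, 12.33, 49.33]
χ² = (12−12.33)²/12.33 + (34−12.33)²/12.33 + (28−49.33)²/49.33 = 47.2973
df = 2
p-value (upper-tail) = 0.00000
At α=0.01: p < α → reject H₀

reject H₀: yes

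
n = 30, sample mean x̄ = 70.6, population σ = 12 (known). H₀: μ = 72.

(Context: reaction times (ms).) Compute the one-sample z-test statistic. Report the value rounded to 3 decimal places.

test statistic = -0.639

SE = σ/√n = 12/√30 = 2.1909
z = (x̄−μ₀)/SE = (70.6−72)/2.1909 = -0.6390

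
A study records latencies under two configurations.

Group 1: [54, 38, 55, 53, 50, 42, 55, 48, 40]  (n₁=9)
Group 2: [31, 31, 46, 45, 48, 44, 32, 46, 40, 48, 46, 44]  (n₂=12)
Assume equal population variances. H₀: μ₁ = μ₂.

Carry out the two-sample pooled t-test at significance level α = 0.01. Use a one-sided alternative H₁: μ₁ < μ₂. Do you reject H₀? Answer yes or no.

x̄₁=48.333, s₁=6.727, n₁=9
x̄₂=41.750, s₂=6.621, n₂=12
s_p² = [8·6.727² + 11·6.621²]/19 = 44.4342
SE = √(s_p²·(1/9+1/12)) = 2.9394
t = (48.333−41.750)/2.9394 = 2.2397
df = 19
p-value (one-sided, H₁ less) = 0.98137
At α=0.01: p ≥ α → fail to reject H₀

reject H₀: no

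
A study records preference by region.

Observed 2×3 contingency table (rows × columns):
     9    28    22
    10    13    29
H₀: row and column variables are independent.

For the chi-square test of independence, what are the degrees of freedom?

degrees of freedom = 2

df = (r−1)(c−1) = (2−1)·(3−1) = 2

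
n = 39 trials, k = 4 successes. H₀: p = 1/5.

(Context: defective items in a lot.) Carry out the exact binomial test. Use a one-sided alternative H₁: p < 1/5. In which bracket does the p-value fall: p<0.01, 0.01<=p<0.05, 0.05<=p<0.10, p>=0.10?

p-value bracket: 0.05<=p<0.10

Exact binomial: n=39, k=4, p₀=1/5=0.2000
P(X≤4) from Σ C(n,i)·p₀^i·(1−p₀)^(n−i)
p-value (one-sided, H₁ less) = 0.08659
→ bracket: 0.05<=p<0.10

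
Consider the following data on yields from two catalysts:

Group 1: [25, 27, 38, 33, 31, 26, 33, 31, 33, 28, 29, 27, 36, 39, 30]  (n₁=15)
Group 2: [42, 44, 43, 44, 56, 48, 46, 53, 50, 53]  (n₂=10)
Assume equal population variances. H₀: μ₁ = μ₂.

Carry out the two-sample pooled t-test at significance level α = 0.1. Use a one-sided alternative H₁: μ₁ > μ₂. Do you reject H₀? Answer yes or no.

x̄₁=31.067, s₁=4.284, n₁=15
x̄₂=47.900, s₂=4.886, n₂=10
s_p² = [14·4.284² + 9·4.886²]/23 = 20.5145
SE = √(s_p²·(1/15+1/10)) = 1.8491
t = (31.067−47.900)/1.8491 = -9.1036
df = 23
p-value (one-sided, H₁ greater) = 1.00000
At α=0.1: p ≥ α → fail to reject H₀

reject H₀: no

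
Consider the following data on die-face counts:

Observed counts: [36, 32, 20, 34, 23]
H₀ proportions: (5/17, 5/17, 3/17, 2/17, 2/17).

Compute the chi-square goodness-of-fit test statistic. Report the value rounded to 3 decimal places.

test statistic = 23.808

n = 145; E_i = n·p_i = [42.65, 42.65, 25.59, 17.06, 17.06]
χ² = (36−42.65)²/42.65 + (32−42.65)²/42.65 + (20−25.59)²/25.59 + (34−17.06)²/17.06 + (23−17.06)²/17.06 = 23.8080
df = 4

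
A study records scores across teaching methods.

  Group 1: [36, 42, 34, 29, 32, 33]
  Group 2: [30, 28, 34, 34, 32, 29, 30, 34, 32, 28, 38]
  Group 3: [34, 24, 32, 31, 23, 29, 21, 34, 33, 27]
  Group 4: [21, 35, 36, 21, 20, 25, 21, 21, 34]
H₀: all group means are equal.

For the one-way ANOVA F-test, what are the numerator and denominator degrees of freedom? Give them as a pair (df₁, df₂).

k = 4 groups, N = 36 total
df = (k−1, N−k) = (4−1, 36−4) = (3, 32)

degrees of freedom = [3, 32]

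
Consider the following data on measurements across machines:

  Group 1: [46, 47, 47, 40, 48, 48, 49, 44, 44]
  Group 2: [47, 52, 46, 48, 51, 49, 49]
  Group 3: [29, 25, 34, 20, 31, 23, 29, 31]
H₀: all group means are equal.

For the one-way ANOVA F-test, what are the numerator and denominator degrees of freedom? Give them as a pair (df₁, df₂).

degrees of freedom = [2, 21]

k = 3 groups, N = 24 total
df = (k−1, N−k) = (3−1, 24−3) = (2, 21)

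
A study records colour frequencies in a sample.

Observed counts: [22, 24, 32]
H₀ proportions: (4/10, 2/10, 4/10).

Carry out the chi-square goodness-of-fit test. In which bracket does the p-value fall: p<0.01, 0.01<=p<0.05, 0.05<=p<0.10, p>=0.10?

p-value bracket: 0.01<=p<0.05

n = 78; E_i = n·p_i = [31.20, 15.60, 31.20]
χ² = (22−31.20)²/31.20 + (24−15.60)²/15.60 + (32−31.20)²/31.20 = 7.2564
df = 2
p-value (upper-tail) = 0.02656
→ bracket: 0.01<=p<0.05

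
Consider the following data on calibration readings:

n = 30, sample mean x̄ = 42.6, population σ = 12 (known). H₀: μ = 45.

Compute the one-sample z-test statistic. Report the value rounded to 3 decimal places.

SE = σ/√n = 12/√30 = 2.1909
z = (x̄−μ₀)/SE = (42.6−45)/2.1909 = -1.0954

test statistic = -1.095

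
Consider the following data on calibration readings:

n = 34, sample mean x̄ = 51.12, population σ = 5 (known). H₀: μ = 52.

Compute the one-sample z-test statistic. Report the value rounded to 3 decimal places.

test statistic = -1.026

SE = σ/√n = 5/√34 = 0.8575
z = (x̄−μ₀)/SE = (51.12−52)/0.8575 = -1.0262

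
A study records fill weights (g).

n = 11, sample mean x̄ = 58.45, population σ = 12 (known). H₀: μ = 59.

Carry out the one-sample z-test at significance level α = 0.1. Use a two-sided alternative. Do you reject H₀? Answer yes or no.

SE = σ/√n = 12/√11 = 3.6181
z = (x̄−μ₀)/SE = (58.45−59)/3.6181 = -0.1520
p-value (two-sided) = 0.87918
At α=0.1: p ≥ α → fail to reject H₀

reject H₀: no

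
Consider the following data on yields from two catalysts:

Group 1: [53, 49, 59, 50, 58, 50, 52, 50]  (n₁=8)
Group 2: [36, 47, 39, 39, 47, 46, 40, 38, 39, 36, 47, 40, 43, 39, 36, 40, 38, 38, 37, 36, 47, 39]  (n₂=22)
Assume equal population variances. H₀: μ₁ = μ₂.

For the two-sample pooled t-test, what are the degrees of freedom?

df = n₁ + n₂ − 2 = 8 + 22 − 2 = 28

degrees of freedom = 28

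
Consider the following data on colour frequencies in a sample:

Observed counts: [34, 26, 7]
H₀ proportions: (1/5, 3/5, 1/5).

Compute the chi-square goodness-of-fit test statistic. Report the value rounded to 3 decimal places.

n = 67; E_i = n·p_i = [13.40, 40.20, 13.40]
χ² = (34−13.40)²/13.40 + (26−40.20)²/40.20 + (7−13.40)²/13.40 = 39.7413
df = 2

test statistic = 39.741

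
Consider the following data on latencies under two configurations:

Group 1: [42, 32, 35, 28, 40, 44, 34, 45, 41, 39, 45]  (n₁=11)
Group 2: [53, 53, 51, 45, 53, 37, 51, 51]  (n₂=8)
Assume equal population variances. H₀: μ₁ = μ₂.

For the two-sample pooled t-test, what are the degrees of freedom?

degrees of freedom = 17

df = n₁ + n₂ − 2 = 11 + 8 − 2 = 17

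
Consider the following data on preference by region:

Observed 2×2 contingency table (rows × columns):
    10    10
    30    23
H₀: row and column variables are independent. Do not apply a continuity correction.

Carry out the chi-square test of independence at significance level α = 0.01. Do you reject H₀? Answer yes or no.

reject H₀: no

Row totals [20, 53], col totals [40, 33], n=73
χ² = (10−10.96)²/10.96 + (10−9.04)²/9.04 + (30−29.04)²/29.04 + (23−23.96)²/23.96 = 0.2556
df = 1
p-value (upper-tail) = 0.61313
At α=0.01: p ≥ α → fail to reject H₀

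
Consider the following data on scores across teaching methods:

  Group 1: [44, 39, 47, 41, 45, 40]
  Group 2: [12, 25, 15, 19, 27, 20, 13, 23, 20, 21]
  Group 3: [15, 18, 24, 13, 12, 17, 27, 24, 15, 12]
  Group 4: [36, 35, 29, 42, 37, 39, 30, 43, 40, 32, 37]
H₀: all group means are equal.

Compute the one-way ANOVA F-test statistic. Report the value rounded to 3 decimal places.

Group means [42.67, 19.50, 17.70, 36.36], grand mean 27.784
SSB = Σnᵢ(x̄ᵢ−x̄)² = 3841.791; SSW = ΣΣ(x−x̄ᵢ)² = 750.479
MSB = 3841.791/3 = 1280.5972; MSW = 750.479/33 = 22.7418
F = MSB/MSW = 56.3103
df = (3, 33)

test statistic = 56.310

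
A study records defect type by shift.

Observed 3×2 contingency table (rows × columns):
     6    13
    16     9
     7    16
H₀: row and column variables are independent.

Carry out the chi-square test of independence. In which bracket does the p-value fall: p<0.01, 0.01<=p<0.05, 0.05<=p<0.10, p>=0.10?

p-value bracket: 0.01<=p<0.05

Row totals [19, 25, 23], col totals [29, 38], n=67
χ² = (6−8.22)²/8.22 + (13−10.78)²/10.78 + (16−10.82)²/10.82 + (9−14.18)²/14.18 + (7−9.96)²/9.96 + (16−13.04)²/13.04 = 6.9776
df = 2
p-value (upper-tail) = 0.03054
→ bracket: 0.01<=p<0.05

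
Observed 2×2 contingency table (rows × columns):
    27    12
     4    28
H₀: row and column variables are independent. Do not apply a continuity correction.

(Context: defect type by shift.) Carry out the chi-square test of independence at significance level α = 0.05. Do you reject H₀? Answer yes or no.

Row totals [39, 32], col totals [31, 40], n=71
χ² = (27−17.03)²/17.03 + (12−21.97)²/21.97 + (4−13.97)²/13.97 + (28−18.03)²/18.03 = 22.9979
df = 1
p-value (upper-tail) = 0.00000
At α=0.05: p < α → reject H₀

reject H₀: yes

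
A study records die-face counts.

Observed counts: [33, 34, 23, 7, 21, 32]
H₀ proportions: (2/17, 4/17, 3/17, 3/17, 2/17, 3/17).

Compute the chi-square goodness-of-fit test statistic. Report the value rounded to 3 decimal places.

test statistic = 29.973

n = 150; E_i = n·p_i = [17.65, 35.29, 26.47, 26.47, 17.65, 26.47]
χ² = (33−17.65)²/17.65 + (34−35.29)²/35.29 + (23−26.47)²/26.47 + (7−26.47)²/26.47 + (21−17.65)²/17.65 + (32−26.47)²/26.47 = 29.9733
df = 5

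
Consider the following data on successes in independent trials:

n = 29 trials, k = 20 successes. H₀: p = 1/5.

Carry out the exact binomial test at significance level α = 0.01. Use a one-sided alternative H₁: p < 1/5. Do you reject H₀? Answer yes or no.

reject H₀: no

Exact binomial: n=29, k=20, p₀=1/5=0.2000
P(X≤20) from Σ C(n,i)·p₀^i·(1−p₀)^(n−i)
p-value (one-sided, H₁ less) = 1.00000
At α=0.01: p ≥ α → fail to reject H₀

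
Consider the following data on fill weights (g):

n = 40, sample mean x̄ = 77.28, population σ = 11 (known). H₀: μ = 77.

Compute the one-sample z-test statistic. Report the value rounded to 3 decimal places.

test statistic = 0.161

SE = σ/√n = 11/√40 = 1.7393
z = (x̄−μ₀)/SE = (77.28−77)/1.7393 = 0.1610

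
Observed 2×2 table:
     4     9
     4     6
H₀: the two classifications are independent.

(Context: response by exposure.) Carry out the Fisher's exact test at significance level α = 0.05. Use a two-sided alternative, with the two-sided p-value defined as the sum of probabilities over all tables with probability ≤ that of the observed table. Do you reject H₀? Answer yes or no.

reject H₀: no

Margins: r₁=13, r₂=10, c₁=8, c₂=15, n=23
p_obs = C(13,4)·C(10,4)/C(23,8); sum pmf over tables with pmf ≤ p_obs
p-value (two-sided) = 0.68502
At α=0.05: p ≥ α → fail to reject H₀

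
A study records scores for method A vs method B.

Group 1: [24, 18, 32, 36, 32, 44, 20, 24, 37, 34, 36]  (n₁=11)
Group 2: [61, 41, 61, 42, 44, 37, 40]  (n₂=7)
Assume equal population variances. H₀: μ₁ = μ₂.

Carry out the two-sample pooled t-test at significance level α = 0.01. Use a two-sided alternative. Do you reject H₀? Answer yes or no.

x̄₁=30.636, s₁=8.078, n₁=11
x̄₂=46.571, s₂=10.081, n₂=7
s_p² = [10·8.078² + 6·10.081²]/16 = 78.8912
SE = √(s_p²·(1/11+1/7)) = 4.2944
t = (30.636−46.571)/4.2944 = -3.7106
df = 16
p-value (two-sided) = 0.00190
At α=0.01: p < α → reject H₀

reject H₀: yes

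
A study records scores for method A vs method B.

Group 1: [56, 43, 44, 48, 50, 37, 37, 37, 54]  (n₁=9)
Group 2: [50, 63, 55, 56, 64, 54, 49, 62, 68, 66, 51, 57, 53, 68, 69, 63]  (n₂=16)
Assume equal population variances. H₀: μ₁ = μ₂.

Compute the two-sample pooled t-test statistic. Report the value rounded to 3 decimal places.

test statistic = -4.812

x̄₁=45.111, s₁=7.356, n₁=9
x̄₂=59.250, s₂=6.885, n₂=16
s_p² = [8·7.356² + 15·6.885²]/23 = 49.7343
SE = √(s_p²·(1/9+1/16)) = 2.9384
t = (45.111−59.250)/2.9384 = -4.8117
df = 23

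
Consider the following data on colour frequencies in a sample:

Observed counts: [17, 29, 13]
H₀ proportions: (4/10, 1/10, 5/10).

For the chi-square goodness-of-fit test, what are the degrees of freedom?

degrees of freedom = 2

df = k − 1 = 3 − 1 = 2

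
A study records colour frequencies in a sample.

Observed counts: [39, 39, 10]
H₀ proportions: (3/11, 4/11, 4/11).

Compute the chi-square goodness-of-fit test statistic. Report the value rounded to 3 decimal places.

n = 88; E_i = n·p_i = [24.00, 32.00, 32.00]
χ² = (39−24.00)²/24.00 + (39−32.00)²/32.00 + (10−32.00)²/32.00 = 26.0312
df = 2

test statistic = 26.031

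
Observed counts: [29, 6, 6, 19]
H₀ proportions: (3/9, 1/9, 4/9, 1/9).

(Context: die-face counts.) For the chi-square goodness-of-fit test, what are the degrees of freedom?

df = k − 1 = 4 − 1 = 3

degrees of freedom = 3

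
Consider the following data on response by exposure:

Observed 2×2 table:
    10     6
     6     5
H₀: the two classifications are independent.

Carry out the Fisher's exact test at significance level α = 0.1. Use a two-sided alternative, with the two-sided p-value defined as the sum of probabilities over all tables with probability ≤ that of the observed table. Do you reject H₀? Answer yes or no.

Margins: r₁=16, r₂=11, c₁=16, c₂=11, n=27
p_obs = C(16,10)·C(11,6)/C(27,16); sum pmf over tables with pmf ≤ p_obs
p-value (two-sided) = 0.71044
At α=0.1: p ≥ α → fail to reject H₀

reject H₀: no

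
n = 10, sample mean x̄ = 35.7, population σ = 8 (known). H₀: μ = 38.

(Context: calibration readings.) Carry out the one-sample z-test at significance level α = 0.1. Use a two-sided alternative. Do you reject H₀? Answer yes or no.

SE = σ/√n = 8/√10 = 2.5298
z = (x̄−μ₀)/SE = (35.7−38)/2.5298 = -0.9092
p-value (two-sided) = 0.36327
At α=0.1: p ≥ α → fail to reject H₀

reject H₀: no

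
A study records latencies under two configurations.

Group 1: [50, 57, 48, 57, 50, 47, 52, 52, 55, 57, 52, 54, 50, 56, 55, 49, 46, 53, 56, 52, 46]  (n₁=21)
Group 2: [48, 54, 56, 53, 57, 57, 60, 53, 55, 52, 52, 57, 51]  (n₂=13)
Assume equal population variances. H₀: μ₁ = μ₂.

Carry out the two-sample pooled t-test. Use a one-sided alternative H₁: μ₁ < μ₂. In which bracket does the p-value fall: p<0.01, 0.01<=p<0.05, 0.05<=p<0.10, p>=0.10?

p-value bracket: 0.01<=p<0.05

x̄₁=52.095, s₁=3.632, n₁=21
x̄₂=54.231, s₂=3.193, n₂=13
s_p² = [20·3.632² + 12·3.193²]/32 = 12.0662
SE = √(s_p²·(1/21+1/13)) = 1.2259
t = (52.095−54.231)/1.2259 = -1.7421
df = 32
p-value (one-sided, H₁ less) = 0.04555
→ bracket: 0.01<=p<0.05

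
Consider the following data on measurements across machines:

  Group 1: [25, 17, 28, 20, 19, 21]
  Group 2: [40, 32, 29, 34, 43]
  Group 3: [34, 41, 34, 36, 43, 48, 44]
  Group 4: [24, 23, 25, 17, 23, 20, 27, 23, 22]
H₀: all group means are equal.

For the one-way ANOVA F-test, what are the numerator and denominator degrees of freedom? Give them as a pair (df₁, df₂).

degrees of freedom = [3, 23]

k = 4 groups, N = 27 total
df = (k−1, N−k) = (4−1, 27−4) = (3, 23)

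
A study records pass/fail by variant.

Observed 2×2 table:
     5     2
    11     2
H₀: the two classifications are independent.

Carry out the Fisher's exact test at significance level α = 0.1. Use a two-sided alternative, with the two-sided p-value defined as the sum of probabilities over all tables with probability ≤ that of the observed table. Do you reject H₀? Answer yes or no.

Margins: r₁=7, r₂=13, c₁=16, c₂=4, n=20
p_obs = C(7,5)·C(13,11)/C(20,16); sum pmf over tables with pmf ≤ p_obs
p-value (two-sided) = 0.58679
At α=0.1: p ≥ α → fail to reject H₀

reject H₀: no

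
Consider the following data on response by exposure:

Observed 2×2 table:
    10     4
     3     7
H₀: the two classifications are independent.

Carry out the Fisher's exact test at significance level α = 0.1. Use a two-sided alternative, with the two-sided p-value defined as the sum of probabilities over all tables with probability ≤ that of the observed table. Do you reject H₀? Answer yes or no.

reject H₀: yes

Margins: r₁=14, r₂=10, c₁=13, c₂=11, n=24
p_obs = C(14,10)·C(10,3)/C(24,13); sum pmf over tables with pmf ≤ p_obs
p-value (two-sided) = 0.09530
At α=0.1: p < α → reject H₀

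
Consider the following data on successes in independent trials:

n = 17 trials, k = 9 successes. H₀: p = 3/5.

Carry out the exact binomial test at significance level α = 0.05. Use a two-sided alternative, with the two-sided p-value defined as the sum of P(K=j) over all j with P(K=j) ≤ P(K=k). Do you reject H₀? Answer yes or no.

reject H₀: no

Exact binomial: n=17, k=9, p₀=3/5=0.6000
P(X=j) = C(n,j)·p₀^j·(1−p₀)^(n−j); p = Σ P(X=j) over j with P(X=j) ≤ P(X=9)
p-value (two-sided) = 0.62342
At α=0.05: p ≥ α → fail to reject H₀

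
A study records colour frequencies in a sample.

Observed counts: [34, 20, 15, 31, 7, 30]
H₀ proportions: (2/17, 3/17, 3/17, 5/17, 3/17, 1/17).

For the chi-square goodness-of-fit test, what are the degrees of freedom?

degrees of freedom = 5

df = k − 1 = 6 − 1 = 5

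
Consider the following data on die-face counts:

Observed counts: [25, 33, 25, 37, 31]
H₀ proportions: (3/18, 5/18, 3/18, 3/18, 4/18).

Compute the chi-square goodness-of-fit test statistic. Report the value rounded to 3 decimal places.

n = 151; E_i = n·p_i = [25.17, 41.94, 25.17, 25.17, 33.56]
χ² = (25−25.17)²/25.17 + (33−41.94)²/41.94 + (25−25.17)²/25.17 + (37−25.17)²/25.17 + (31−33.56)²/33.56 = 7.6682
df = 4

test statistic = 7.668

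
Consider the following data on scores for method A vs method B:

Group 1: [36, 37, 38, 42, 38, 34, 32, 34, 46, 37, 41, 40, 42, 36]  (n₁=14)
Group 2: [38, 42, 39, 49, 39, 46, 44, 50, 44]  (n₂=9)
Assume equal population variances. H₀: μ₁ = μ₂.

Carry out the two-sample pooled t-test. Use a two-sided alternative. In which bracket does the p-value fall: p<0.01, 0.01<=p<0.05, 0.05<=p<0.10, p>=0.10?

x̄₁=38.071, s₁=3.792, n₁=14
x̄₂=43.444, s₂=4.362, n₂=9
s_p² = [13·3.792² + 8·4.362²]/21 = 16.1500
SE = √(s_p²·(1/14+1/9)) = 1.7170
t = (38.071−43.444)/1.7170 = -3.1293
df = 21
p-value (two-sided) = 0.00507
→ bracket: p<0.01

p-value bracket: p<0.01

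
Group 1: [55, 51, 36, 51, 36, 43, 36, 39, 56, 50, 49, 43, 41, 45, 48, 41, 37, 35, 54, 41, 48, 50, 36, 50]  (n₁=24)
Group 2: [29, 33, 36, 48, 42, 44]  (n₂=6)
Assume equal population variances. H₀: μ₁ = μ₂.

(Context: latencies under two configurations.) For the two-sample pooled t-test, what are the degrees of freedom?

degrees of freedom = 28

df = n₁ + n₂ − 2 = 24 + 6 − 2 = 28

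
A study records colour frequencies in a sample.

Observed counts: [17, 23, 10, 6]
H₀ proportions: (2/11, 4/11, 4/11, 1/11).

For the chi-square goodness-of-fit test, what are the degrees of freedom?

degrees of freedom = 3

df = k − 1 = 4 − 1 = 3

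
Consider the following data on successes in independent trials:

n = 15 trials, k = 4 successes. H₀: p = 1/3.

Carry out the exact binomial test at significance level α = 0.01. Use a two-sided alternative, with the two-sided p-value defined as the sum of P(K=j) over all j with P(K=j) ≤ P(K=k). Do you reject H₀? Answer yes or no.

Exact binomial: n=15, k=4, p₀=1/3=0.3333
P(X=j) = C(n,j)·p₀^j·(1−p₀)^(n−j); p = Σ P(X=j) over j with P(X=j) ≤ P(X=4)
p-value (two-sided) = 0.78569
At α=0.01: p ≥ α → fail to reject H₀

reject H₀: no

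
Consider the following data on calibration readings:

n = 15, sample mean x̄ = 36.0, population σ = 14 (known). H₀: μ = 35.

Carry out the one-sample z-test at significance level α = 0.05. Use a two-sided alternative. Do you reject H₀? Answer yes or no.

reject H₀: no

SE = σ/√n = 14/√15 = 3.6148
z = (x̄−μ₀)/SE = (36.0−35)/3.6148 = 0.2766
p-value (two-sided) = 0.78206
At α=0.05: p ≥ α → fail to reject H₀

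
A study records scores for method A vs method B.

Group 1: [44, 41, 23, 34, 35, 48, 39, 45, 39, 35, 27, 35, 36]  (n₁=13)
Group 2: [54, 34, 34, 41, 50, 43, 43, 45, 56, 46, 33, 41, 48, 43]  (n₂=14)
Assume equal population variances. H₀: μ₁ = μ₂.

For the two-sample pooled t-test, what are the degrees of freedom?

degrees of freedom = 25

df = n₁ + n₂ − 2 = 13 + 14 − 2 = 25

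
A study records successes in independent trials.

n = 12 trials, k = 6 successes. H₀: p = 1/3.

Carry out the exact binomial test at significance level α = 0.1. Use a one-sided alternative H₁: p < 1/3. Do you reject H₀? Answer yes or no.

Exact binomial: n=12, k=6, p₀=1/3=0.3333
P(X≤6) from Σ C(n,i)·p₀^i·(1−p₀)^(n−i)
p-value (one-sided, H₁ less) = 0.93355
At α=0.1: p ≥ α → fail to reject H₀

reject H₀: no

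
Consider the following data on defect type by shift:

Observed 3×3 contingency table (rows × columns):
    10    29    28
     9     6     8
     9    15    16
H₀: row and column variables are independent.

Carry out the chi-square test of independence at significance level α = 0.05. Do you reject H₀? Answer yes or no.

reject H₀: no

Row totals [67, 23, 40], col totals [28, 50, 52], n=130
χ² = (10−14.43)²/14.43 + (29−25.77)²/25.77 + (28−26.80)²/26.80 + (9−4.95)²/4.95 + (6−8.85)²/8.85 + (8−9.20)²/9.20 + (9−8.62)²/8.62 + (15−15.38)²/15.38 + (16−16.00)²/16.00 = 6.2230
df = 4
p-value (upper-tail) = 0.18310
At α=0.05: p ≥ α → fail to reject H₀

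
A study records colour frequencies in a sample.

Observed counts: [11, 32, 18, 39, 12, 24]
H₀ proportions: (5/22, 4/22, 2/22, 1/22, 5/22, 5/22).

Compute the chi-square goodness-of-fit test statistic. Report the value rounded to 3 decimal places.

test statistic = 204.871

n = 136; E_i = n·p_i = [30.91, 24.73, 12.36, 6.18, 30.91, 30.91]
χ² = (11−30.91)²/30.91 + (32−24.73)²/24.73 + (18−12.36)²/12.36 + (39−6.18)²/6.18 + (12−30.91)²/30.91 + (24−30.91)²/30.91 = 204.8706
df = 5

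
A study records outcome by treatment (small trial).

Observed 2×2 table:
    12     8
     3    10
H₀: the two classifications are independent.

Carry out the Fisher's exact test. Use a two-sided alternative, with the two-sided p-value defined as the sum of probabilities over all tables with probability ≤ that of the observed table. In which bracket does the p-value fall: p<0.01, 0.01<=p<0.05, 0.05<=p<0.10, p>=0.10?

p-value bracket: 0.05<=p<0.10

Margins: r₁=20, r₂=13, c₁=15, c₂=18, n=33
p_obs = C(20,12)·C(13,3)/C(33,15); sum pmf over tables with pmf ≤ p_obs
p-value (two-sided) = 0.07244
→ bracket: 0.05<=p<0.10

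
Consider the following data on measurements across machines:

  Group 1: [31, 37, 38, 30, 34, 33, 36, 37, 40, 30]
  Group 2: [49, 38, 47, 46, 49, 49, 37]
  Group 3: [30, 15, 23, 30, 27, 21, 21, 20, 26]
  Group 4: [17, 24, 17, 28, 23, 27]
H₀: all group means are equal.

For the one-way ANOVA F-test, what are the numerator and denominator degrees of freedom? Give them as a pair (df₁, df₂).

k = 4 groups, N = 32 total
df = (k−1, N−k) = (4−1, 32−4) = (3, 28)

degrees of freedom = [3, 28]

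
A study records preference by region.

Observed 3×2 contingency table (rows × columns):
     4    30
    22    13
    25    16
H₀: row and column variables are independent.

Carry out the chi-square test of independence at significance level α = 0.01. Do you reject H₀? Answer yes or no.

reject H₀: yes

Row totals [34, 35, 41], col totals [51, 59], n=110
χ² = (4−15.76)²/15.76 + (30−18.24)²/18.24 + (22−16.23)²/16.23 + (13−18.77)²/18.77 + (25−19.01)²/19.01 + (16−21.99)²/21.99 = 23.7159
df = 2
p-value (upper-tail) = 0.00001
At α=0.01: p < α → reject H₀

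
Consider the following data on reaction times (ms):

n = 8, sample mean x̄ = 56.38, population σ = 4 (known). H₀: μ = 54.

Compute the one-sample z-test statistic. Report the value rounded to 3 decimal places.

SE = σ/√n = 4/√8 = 1.4142
z = (x̄−μ₀)/SE = (56.38−54)/1.4142 = 1.6829

test statistic = 1.683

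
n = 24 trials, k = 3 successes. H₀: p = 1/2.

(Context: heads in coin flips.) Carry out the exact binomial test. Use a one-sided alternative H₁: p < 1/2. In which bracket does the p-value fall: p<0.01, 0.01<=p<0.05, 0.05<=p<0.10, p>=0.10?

p-value bracket: p<0.01

Exact binomial: n=24, k=3, p₀=1/2=0.5000
P(X≤3) from Σ C(n,i)·p₀^i·(1−p₀)^(n−i)
p-value (one-sided, H₁ less) = 0.00014
→ bracket: p<0.01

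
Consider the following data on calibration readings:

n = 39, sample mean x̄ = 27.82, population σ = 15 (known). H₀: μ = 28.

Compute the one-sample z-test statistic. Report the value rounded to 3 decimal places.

SE = σ/√n = 15/√39 = 2.4019
z = (x̄−μ₀)/SE = (27.82−28)/2.4019 = -0.0749

test statistic = -0.075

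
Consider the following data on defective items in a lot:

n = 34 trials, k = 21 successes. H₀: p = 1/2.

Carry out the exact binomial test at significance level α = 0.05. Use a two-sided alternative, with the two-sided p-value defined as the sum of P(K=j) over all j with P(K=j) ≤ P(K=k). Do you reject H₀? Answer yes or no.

Exact binomial: n=34, k=21, p₀=1/2=0.5000
P(X=j) = C(n,j)·p₀^j·(1−p₀)^(n−j); p = Σ P(X=j) over j with P(X=j) ≤ P(X=21)
p-value (two-sided) = 0.22948
At α=0.05: p ≥ α → fail to reject H₀

reject H₀: no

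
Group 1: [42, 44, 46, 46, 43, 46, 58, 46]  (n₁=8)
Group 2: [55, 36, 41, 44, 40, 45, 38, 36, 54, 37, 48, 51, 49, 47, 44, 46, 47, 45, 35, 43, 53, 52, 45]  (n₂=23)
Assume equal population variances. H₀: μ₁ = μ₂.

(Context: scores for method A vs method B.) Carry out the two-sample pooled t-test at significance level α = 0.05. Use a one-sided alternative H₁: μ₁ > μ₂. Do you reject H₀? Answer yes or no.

x̄₁=46.375, s₁=4.955, n₁=8
x̄₂=44.826, s₂=5.975, n₂=23
s_p² = [7·4.955² + 22·5.975²]/29 = 33.0062
SE = √(s_p²·(1/8+1/23)) = 2.3581
t = (46.375−44.826)/2.3581 = 0.6568
df = 29
p-value (one-sided, H₁ greater) = 0.25823
At α=0.05: p ≥ α → fail to reject H₀

reject H₀: no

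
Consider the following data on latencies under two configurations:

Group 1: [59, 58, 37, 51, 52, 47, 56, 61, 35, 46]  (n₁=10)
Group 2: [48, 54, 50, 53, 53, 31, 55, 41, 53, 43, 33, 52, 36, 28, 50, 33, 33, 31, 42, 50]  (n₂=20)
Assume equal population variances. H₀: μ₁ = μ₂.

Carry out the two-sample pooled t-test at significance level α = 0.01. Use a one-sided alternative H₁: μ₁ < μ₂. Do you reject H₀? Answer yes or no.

x̄₁=50.200, s₁=8.979, n₁=10
x̄₂=43.450, s₂=9.406, n₂=20
s_p² = [9·8.979² + 19·9.406²]/28 = 85.9482
SE = √(s_p²·(1/10+1/20)) = 3.5906
t = (50.200−43.450)/3.5906 = 1.8799
df = 28
p-value (one-sided, H₁ less) = 0.96472
At α=0.01: p ≥ α → fail to reject H₀

reject H₀: no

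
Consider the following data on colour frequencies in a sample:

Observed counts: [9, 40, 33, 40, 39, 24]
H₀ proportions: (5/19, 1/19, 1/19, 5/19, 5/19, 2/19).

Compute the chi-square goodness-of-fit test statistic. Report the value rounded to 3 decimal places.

test statistic = 186.517

n = 185; E_i = n·p_i = [48.68, 9.74, 9.74, 48.68, 48.68, 19.47]
χ² = (9−48.68)²/48.68 + (40−9.74)²/9.74 + (33−9.74)²/9.74 + (40−48.68)²/48.68 + (39−48.68)²/48.68 + (24−19.47)²/19.47 = 186.5168
df = 5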